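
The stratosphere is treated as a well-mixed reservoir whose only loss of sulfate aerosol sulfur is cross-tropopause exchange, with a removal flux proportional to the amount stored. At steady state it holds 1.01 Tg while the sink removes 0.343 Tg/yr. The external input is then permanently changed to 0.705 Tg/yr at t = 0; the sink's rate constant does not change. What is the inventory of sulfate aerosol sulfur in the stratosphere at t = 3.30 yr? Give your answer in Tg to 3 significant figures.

The sink rate constant is k = F₀/M₀ = 0.343/1.01 = 0.3396 yr⁻¹.
Solving dM/dt = F₁ − kM with M(0) = M₀ gives M(t) = F₁/k + (M₀ − F₁/k)·e^(−kt).
F₁/k = 0.705/0.3396 = 2.0759 Tg; kt = 0.3396 × 3.30 = 1.121, e^(−kt) = 0.3261.
M(3.30) = 2.0759 + (1.01 − 2.0759) × 0.3261 = 2.0759 − 0.3476 = 1.7284 Tg.

1.73 Tg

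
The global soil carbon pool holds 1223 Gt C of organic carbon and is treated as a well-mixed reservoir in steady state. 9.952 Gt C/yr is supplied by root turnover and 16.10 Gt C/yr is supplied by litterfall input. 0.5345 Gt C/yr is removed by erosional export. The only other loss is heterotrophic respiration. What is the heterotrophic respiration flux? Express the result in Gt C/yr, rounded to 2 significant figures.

26 Gt C/yr

At steady state ΣF_in = ΣF_out.
ΣF_in = 9.952 + 16.10 = 26.052 Gt C/yr.
Heterotrophic respiration flux = ΣF_in − (0.5345) = 26.052 − 0.5345 = 25.52 Gt C/yr.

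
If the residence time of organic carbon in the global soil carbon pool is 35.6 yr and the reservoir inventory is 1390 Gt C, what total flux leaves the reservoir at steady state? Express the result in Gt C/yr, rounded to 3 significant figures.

F = M / τ = 1390 / 35.6 = 39.04 Gt C/yr.

39.0 Gt C/yr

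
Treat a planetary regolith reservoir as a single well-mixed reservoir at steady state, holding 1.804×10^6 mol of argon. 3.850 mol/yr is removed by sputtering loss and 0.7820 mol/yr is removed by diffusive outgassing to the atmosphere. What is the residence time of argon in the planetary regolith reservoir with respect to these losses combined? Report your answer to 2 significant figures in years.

390000 yr

Total removal = 3.850 + 0.7820 = 4.6320 mol/yr.
τ = M / ΣF_out = 1.804×10^6 / 4.6320 = 389500 yr.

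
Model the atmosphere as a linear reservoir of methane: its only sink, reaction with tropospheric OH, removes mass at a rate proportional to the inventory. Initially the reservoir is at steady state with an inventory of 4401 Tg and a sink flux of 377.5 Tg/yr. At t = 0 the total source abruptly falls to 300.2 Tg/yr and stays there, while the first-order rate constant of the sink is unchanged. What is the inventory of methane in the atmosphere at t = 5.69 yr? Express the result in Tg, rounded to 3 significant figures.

4050 Tg

The sink rate constant is k = F₀/M₀ = 377.5/4401 = 0.08578 yr⁻¹.
Solving dM/dt = F₁ − kM with M(0) = M₀ gives M(t) = F₁/k + (M₀ − F₁/k)·e^(−kt).
F₁/k = 300.2/0.08578 = 3499.8 Tg; kt = 0.08578 × 5.69 = 0.4881, e^(−kt) = 0.6138.
M(5.69) = 3499.8 + (4401 − 3499.8) × 0.6138 = 3499.8 + 553.2 = 4053.0 Tg.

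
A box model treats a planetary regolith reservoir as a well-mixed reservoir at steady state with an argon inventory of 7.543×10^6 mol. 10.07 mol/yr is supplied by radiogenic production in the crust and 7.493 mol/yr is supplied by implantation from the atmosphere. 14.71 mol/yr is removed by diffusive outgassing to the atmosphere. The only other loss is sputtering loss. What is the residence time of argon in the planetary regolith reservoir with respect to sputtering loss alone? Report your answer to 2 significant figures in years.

2.6×10^6 yr

At steady state ΣF_in = ΣF_out.
ΣF_in = 10.07 + 7.493 = 17.563 mol/yr.
Sputtering loss flux = ΣF_in − (14.71) = 17.563 − 14.71 = 2.853 mol/yr.
τ = M / F = 7.543×10^6 / 2.853 = 2.644×10^6 yr.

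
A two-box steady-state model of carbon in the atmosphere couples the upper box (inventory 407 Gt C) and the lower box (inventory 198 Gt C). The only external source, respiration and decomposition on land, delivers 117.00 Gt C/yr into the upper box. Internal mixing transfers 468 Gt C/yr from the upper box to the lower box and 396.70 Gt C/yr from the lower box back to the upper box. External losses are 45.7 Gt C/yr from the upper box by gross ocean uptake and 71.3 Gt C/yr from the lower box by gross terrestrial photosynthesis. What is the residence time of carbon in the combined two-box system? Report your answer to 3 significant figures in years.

Residence time in the combined system uses the total inventory and the total *external* removal — internal exchanges between the two boxes cancel.
M_total = 407 + 198 = 605.00 Gt C.
ΣF_external_out = 45.7 + 71.3 = 117.00 Gt C/yr.
τ = M_total / ΣF_ext = 605.00 / 117.00 = 5.171 yr.

5.17 yr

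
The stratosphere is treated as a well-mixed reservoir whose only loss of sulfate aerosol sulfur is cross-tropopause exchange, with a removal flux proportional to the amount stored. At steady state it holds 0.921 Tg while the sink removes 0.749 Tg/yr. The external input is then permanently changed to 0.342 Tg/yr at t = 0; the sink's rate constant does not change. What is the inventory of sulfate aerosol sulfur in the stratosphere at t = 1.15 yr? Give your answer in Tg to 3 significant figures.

0.617 Tg

The sink rate constant is k = F₀/M₀ = 0.749/0.921 = 0.8132 yr⁻¹.
Solving dM/dt = F₁ − kM with M(0) = M₀ gives M(t) = F₁/k + (M₀ − F₁/k)·e^(−kt).
F₁/k = 0.342/0.8132 = 0.42054 Tg; kt = 0.8132 × 1.15 = 0.9352, e^(−kt) = 0.3925.
M(1.15) = 0.42054 + (0.921 − 0.42054) × 0.3925 = 0.42054 + 0.1964 = 0.61697 Tg.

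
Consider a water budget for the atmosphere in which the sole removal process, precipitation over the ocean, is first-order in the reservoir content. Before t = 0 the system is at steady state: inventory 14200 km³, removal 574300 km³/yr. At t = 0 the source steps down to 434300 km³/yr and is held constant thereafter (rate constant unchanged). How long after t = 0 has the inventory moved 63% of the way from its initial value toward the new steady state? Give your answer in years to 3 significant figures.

0.0246 yr

τ = M₀/F₀ = 14200/574300 = 0.02473 yr.
The remaining gap fraction is e^(−t/τ); 63% covered ⇒ e^(−t/τ) = 0.370.
t = −τ ln(0.370) = 0.02473 × 0.9943 = 0.02458 yr.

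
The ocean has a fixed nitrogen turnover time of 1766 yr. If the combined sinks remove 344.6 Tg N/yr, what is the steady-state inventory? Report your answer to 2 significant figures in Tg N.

610000 Tg N

τ = M/F ⇒ M = τ × F = 1766 × 344.6 = 608600 Tg N.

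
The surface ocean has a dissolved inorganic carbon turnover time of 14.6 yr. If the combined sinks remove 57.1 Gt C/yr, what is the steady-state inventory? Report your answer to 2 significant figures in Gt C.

τ = M/F ⇒ M = τ × F = 14.6 × 57.1 = 833.7 Gt C.

830 Gt C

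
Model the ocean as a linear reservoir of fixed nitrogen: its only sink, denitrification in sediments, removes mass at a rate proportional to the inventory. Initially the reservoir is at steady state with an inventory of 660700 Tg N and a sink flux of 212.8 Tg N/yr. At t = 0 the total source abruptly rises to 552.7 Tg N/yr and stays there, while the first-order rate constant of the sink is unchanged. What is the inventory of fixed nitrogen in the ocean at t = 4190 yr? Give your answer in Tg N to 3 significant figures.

1.44×10^6 Tg N

τ = M₀/F₀ = 660700/212.8 = 3105 yr; rate constant k = 1/τ.
New steady state M_∞ = F₁/k = F₁·τ = 552.7 × 3105 = 1.7160×10^6 Tg N.
M(t) = M_∞ + (M₀ − M_∞)·e^(−t/τ); t/τ = 4190/3105 = 1.350, so e^(−t/τ) = 0.2594.
M(t) = 1.7160×10^6 − 1.055×10^6 × 0.2594 = 1.4423×10^6 Tg N.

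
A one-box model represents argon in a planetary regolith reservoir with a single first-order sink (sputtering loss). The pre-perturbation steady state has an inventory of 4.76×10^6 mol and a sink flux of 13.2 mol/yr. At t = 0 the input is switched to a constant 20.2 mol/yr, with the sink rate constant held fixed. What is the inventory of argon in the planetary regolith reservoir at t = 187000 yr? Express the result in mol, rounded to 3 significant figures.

τ = M₀/F₀ = 4.76×10^6/13.2 = 360600 yr; rate constant k = 1/τ.
New steady state M_∞ = F₁/k = F₁·τ = 20.2 × 360600 = 7.2842×10^6 mol.
M(t) = M_∞ + (M₀ − M_∞)·e^(−t/τ); t/τ = 187000/360600 = 0.5186, so e^(−t/τ) = 0.5954.
M(t) = 7.2842×10^6 − 2.524×10^6 × 0.5954 = 5.7814×10^6 mol.

5.78×10^6 mol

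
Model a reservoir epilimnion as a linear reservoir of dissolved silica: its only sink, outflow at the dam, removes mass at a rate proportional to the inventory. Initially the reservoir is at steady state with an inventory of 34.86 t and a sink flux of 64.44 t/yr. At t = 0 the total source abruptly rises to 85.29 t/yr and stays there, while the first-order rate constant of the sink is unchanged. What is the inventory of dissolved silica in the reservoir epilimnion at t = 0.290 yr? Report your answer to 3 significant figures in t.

39.5 t

The sink rate constant is k = F₀/M₀ = 64.44/34.86 = 1.849 yr⁻¹.
Solving dM/dt = F₁ − kM with M(0) = M₀ gives M(t) = F₁/k + (M₀ − F₁/k)·e^(−kt).
F₁/k = 85.29/1.849 = 46.139 t; kt = 1.849 × 0.290 = 0.5361, e^(−kt) = 0.5850.
M(0.290) = 46.139 + (34.86 − 46.139) × 0.5850 = 46.139 − 6.599 = 39.540 t.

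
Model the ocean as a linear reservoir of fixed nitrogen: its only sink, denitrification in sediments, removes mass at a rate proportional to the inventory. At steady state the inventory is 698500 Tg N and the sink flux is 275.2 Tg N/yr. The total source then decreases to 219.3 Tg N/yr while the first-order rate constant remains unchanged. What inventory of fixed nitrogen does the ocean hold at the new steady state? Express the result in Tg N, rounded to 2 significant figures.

Rate constant k = F/M = 275.2 / 698500 = 0.0003940 yr⁻¹.
At the new steady state, source = k·M_new ⇒ M_new = 219.3 / 0.0003940 = 556600 Tg N.
(Equivalently M_new = M × F_new/F_old = 698500 × 219.3/275.2.)

560000 Tg N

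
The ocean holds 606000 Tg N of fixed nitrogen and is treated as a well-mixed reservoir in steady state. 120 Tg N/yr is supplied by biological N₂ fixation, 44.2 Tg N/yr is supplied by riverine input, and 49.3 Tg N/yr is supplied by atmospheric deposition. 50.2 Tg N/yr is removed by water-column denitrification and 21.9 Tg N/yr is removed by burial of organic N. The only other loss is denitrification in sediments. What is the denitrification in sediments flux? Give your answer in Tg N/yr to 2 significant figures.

140 Tg N/yr

At steady state ΣF_in = ΣF_out.
ΣF_in = 120 + 44.2 + 49.3 = 213.50 Tg N/yr.
Denitrification in sediments flux = ΣF_in − (50.2 + 21.9) = 213.50 − 72.10 = 141.4 Tg N/yr.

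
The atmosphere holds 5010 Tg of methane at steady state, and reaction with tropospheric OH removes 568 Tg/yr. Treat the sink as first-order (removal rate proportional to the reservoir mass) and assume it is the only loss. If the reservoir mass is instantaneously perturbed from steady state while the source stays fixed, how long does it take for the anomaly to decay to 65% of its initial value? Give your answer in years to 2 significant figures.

For a linear reservoir the anomaly decays as exp(−t/τ) with τ = M/F = 5010/568 = 8.820 yr.
exp(−t/τ) = 0.65 ⇒ t = −τ ln(0.65) = 8.820 × 0.4308 = 3.800 yr.

3.8 yr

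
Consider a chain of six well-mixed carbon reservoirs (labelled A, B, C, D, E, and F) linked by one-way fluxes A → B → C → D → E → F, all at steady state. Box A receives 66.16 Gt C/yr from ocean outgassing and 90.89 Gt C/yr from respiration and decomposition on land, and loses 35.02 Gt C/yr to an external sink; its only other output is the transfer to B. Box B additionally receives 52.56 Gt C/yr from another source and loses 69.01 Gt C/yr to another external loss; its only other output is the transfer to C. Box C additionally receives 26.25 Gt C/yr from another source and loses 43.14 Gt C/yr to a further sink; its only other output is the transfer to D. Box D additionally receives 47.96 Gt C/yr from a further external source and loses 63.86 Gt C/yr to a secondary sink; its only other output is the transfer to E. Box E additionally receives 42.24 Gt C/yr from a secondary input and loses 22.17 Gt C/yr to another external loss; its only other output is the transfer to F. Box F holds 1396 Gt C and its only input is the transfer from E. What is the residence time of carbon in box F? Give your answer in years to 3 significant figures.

Box A: F(A→B) = (66.16 + 90.89) − 35.02 = 122.03 Gt C/yr.
Box B: F(B→C) = (122.03 + 52.56) − 69.01 = 105.58 Gt C/yr.
Box C: F(C→D) = (105.58 + 26.25) − 43.14 = 88.690 Gt C/yr.
Box D: F(D→E) = (88.690 + 47.96) − 63.86 = 72.790 Gt C/yr.
Box E: F(E→F) = (72.790 + 42.24) − 22.17 = 92.860 Gt C/yr.
Box F throughput = its input = 92.860 Gt C/yr; τ = 1396 / 92.860 = 15.03 yr.

15.0 yr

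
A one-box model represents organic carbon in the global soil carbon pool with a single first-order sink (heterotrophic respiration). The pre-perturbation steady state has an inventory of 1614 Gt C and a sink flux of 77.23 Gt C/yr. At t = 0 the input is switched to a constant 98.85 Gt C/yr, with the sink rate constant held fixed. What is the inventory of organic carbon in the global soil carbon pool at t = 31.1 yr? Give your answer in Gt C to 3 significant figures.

1960 Gt C

τ = M₀/F₀ = 1614/77.23 = 20.90 yr; rate constant k = 1/τ.
New steady state M_∞ = F₁/k = F₁·τ = 98.85 × 20.90 = 2065.8 Gt C.
M(t) = M_∞ + (M₀ − M_∞)·e^(−t/τ); t/τ = 31.1/20.90 = 1.488, so e^(−t/τ) = 0.2258.
M(t) = 2065.8 − 451.8 × 0.2258 = 1963.8 Gt C.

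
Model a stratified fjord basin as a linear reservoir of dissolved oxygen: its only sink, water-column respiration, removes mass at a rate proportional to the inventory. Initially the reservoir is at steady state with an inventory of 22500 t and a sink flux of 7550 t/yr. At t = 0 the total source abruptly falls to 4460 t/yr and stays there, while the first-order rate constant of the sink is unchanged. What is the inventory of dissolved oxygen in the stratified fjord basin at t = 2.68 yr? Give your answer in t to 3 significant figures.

17000 t

τ = M₀/F₀ = 22500/7550 = 2.980 yr; rate constant k = 1/τ.
New steady state M_∞ = F₁/k = F₁·τ = 4460 × 2.980 = 13291 t.
M(t) = M_∞ + (M₀ − M_∞)·e^(−t/τ); t/τ = 2.68/2.980 = 0.8993, so e^(−t/τ) = 0.4069.
M(t) = 13291 + 9209 × 0.4069 = 17038 t.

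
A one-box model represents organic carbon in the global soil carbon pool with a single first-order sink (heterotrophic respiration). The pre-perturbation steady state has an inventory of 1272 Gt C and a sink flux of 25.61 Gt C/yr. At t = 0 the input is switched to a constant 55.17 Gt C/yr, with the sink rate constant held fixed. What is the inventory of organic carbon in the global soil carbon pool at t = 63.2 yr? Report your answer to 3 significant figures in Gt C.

2330 Gt C

Residence time τ = M₀/F₀ = 49.67 yr. The eventual steady state is M_∞ = M₀·(F₁/F₀) = 1272 × 55.17/25.61 = 2740.2 Gt C.
The anomaly ΔM(t) = M(t) − M_∞ decays as ΔM₀·e^(−t/τ) with ΔM₀ = 1272 − 2740.2 = −1468 Gt C.
At t = 63.2 yr, e^(−t/τ) = e^(−1.272) = 0.2801, so ΔM = −411.3 Gt C and M = 2740.2 − 411.3 = 2328.9 Gt C.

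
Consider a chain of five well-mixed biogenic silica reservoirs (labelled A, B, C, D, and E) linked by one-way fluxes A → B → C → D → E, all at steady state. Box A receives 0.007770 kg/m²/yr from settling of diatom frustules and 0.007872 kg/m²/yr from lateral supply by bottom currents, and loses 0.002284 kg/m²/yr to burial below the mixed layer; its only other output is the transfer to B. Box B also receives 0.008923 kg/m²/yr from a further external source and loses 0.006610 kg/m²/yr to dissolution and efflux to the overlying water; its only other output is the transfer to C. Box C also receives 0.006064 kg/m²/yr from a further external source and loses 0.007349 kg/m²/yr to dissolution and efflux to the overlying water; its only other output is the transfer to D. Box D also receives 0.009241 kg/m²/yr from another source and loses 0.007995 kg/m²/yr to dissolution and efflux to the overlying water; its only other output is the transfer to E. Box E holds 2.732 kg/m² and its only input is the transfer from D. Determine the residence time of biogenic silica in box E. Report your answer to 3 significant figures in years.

Box A: F(A→B) = (0.007770 + 0.007872) − 0.002284 = 0.013358 kg/m²/yr.
Box B: F(B→C) = (0.013358 + 0.008923) − 0.006610 = 0.015671 kg/m²/yr.
Box C: F(C→D) = (0.015671 + 0.006064) − 0.007349 = 0.014386 kg/m²/yr.
Box D: F(D→E) = (0.014386 + 0.009241) − 0.007995 = 0.015632 kg/m²/yr.
Box E throughput = its input = 0.015632 kg/m²/yr; τ = 2.732 / 0.015632 = 174.8 yr.

175 yr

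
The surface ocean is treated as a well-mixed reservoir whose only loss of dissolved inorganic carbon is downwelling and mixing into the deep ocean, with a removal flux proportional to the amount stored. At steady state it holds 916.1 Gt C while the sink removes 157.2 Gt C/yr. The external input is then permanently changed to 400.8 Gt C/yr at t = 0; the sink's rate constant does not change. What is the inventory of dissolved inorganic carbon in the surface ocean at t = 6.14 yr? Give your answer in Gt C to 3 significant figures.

Residence time τ = M₀/F₀ = 5.828 yr. The eventual steady state is M_∞ = M₀·(F₁/F₀) = 916.1 × 400.8/157.2 = 2335.7 Gt C.
The anomaly ΔM(t) = M(t) − M_∞ decays as ΔM₀·e^(−t/τ) with ΔM₀ = 916.1 − 2335.7 = −1420 Gt C.
At t = 6.14 yr, e^(−t/τ) = e^(−1.054) = 0.3487, so ΔM = −495.0 Gt C and M = 2335.7 − 495.0 = 1840.7 Gt C.

1840 Gt C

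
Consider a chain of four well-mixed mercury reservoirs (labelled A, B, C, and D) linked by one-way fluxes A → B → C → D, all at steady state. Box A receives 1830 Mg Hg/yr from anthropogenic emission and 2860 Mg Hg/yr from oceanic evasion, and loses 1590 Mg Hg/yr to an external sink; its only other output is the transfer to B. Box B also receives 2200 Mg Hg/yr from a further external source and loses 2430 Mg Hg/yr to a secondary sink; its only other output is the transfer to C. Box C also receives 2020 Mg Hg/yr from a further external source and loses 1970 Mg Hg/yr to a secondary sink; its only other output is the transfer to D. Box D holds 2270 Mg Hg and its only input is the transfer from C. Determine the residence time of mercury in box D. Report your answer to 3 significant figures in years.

0.777 yr

Box A: F(A→B) = (1830 + 2860) − 1590 = 3100.0 Mg Hg/yr.
Box B: F(B→C) = (3100.0 + 2200) − 2430 = 2870.0 Mg Hg/yr.
Box C: F(C→D) = (2870.0 + 2020) − 1970 = 2920.0 Mg Hg/yr.
Box D throughput = its input = 2920.0 Mg Hg/yr; τ = 2270 / 2920.0 = 0.7774 yr.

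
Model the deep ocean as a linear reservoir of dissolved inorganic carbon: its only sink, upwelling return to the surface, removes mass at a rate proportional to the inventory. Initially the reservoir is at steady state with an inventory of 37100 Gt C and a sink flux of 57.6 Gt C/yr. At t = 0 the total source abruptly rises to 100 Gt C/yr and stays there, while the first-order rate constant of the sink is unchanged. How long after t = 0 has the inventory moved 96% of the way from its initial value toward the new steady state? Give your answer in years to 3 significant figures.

τ = M₀/F₀ = 37100/57.6 = 644.1 yr.
The remaining gap fraction is e^(−t/τ); 96% covered ⇒ e^(−t/τ) = 0.0400.
t = −τ ln(0.0400) = 644.1 × 3.219 = 2073 yr.

2070 yr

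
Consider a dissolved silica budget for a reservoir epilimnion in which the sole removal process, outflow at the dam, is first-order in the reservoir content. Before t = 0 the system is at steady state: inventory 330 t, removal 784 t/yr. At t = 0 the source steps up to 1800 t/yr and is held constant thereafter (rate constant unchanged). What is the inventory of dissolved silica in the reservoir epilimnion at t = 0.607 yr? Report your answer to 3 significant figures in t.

Residence time τ = M₀/F₀ = 0.4209 yr. The eventual steady state is M_∞ = M₀·(F₁/F₀) = 330 × 1800/784 = 757.65 t.
The anomaly ΔM(t) = M(t) − M_∞ decays as ΔM₀·e^(−t/τ) with ΔM₀ = 330 − 757.65 = −427.7 t.
At t = 0.607 yr, e^(−t/τ) = e^(−1.442) = 0.2364, so ΔM = −101.1 t and M = 757.65 − 101.1 = 656.54 t.

657 t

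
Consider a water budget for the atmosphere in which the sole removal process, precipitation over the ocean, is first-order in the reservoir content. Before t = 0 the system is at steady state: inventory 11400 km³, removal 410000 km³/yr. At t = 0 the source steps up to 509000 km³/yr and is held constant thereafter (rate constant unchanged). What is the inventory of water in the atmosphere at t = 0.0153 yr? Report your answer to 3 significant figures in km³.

The sink rate constant is k = F₀/M₀ = 410000/11400 = 35.96 yr⁻¹.
Solving dM/dt = F₁ − kM with M(0) = M₀ gives M(t) = F₁/k + (M₀ − F₁/k)·e^(−kt).
F₁/k = 509000/35.96 = 14153 km³; kt = 35.96 × 0.0153 = 0.5503, e^(−kt) = 0.5768.
M(0.0153) = 14153 + (11400 − 14153) × 0.5768 = 14153 − 1588 = 12565 km³.

12600 km³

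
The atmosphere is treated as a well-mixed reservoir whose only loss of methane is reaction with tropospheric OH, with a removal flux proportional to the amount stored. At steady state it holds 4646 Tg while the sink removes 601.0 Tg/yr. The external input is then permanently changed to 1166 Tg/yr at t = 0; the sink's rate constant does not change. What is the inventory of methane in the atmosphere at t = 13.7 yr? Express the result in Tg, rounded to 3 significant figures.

8270 Tg

τ = M₀/F₀ = 4646/601.0 = 7.730 yr; rate constant k = 1/τ.
New steady state M_∞ = F₁/k = F₁·τ = 1166 × 7.730 = 9013.7 Tg.
M(t) = M_∞ + (M₀ − M_∞)·e^(−t/τ); t/τ = 13.7/7.730 = 1.772, so e^(−t/τ) = 0.1700.
M(t) = 9013.7 − 4368 × 0.1700 = 8271.4 Tg.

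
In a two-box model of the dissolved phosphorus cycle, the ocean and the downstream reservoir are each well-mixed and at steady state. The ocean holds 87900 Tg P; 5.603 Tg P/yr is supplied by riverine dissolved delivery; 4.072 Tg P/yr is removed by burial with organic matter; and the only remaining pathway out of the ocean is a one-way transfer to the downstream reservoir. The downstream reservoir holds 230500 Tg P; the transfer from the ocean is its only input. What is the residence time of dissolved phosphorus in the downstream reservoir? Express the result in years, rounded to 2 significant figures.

150000 yr

Balance the ocean: ΣF_in = 5.6030 Tg P/yr.
Transfer to the downstream reservoir = ΣF_in − (4.072) = 1.5310 Tg P/yr.
At steady state the output of the downstream reservoir equals its input, 1.5310 Tg P/yr.
τ = M / F = 230500 / 1.5310 = 150600 yr.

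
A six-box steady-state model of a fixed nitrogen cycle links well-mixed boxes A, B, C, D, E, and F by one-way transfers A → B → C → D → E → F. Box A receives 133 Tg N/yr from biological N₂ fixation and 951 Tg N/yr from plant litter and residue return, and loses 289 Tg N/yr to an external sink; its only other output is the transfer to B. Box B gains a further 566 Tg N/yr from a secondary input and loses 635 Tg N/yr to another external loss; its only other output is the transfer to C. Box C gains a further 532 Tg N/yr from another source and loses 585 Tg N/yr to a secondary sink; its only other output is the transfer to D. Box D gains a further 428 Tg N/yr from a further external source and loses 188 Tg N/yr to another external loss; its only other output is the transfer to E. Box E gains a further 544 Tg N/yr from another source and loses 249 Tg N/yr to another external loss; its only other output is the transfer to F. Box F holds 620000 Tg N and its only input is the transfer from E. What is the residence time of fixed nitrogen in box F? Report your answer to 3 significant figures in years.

Box A: F(A→B) = (133 + 951) − 289 = 795.00 Tg N/yr.
Box B: F(B→C) = (795.00 + 566) − 635 = 726.00 Tg N/yr.
Box C: F(C→D) = (726.00 + 532) − 585 = 673.00 Tg N/yr.
Box D: F(D→E) = (673.00 + 428) − 188 = 913.00 Tg N/yr.
Box E: F(E→F) = (913.00 + 544) − 249 = 1208.0 Tg N/yr.
Box F throughput = its input = 1208.0 Tg N/yr; τ = 620000 / 1208.0 = 513.2 yr.

513 yr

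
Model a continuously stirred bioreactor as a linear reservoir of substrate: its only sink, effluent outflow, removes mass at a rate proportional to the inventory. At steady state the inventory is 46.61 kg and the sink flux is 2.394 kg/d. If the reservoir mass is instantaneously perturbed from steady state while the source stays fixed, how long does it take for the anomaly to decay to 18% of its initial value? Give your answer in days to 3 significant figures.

33.4 d

For a linear reservoir the anomaly decays as exp(−t/τ) with τ = M/F = 46.61/2.394 = 19.47 d.
exp(−t/τ) = 0.18 ⇒ t = −τ ln(0.18) = 19.47 × 1.715 = 33.39 d.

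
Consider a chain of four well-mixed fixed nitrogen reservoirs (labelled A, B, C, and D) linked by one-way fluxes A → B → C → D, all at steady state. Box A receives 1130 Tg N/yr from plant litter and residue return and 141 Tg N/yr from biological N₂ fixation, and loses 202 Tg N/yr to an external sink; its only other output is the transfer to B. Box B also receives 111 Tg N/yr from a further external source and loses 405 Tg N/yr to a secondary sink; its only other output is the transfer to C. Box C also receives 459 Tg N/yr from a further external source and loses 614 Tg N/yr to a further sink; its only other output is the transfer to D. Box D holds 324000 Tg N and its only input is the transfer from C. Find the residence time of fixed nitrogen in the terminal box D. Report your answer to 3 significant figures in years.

523 yr

Box A: F(A→B) = (1130 + 141) − 202 = 1069.0 Tg N/yr.
Box B: F(B→C) = (1069.0 + 111) − 405 = 775.00 Tg N/yr.
Box C: F(C→D) = (775.00 + 459) − 614 = 620.00 Tg N/yr.
Box D throughput = its input = 620.00 Tg N/yr; τ = 324000 / 620.00 = 522.6 yr.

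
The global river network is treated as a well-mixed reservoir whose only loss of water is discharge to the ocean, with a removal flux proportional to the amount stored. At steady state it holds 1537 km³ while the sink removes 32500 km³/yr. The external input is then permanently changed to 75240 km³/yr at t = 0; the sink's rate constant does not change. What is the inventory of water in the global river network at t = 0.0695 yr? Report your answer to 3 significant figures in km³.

Residence time τ = M₀/F₀ = 0.04729 yr. The eventual steady state is M_∞ = M₀·(F₁/F₀) = 1537 × 75240/32500 = 3558.3 km³.
The anomaly ΔM(t) = M(t) − M_∞ decays as ΔM₀·e^(−t/τ) with ΔM₀ = 1537 − 3558.3 = −2021 km³.
At t = 0.0695 yr, e^(−t/τ) = e^(−1.470) = 0.2300, so ΔM = −464.9 km³ and M = 3558.3 − 464.9 = 3093.3 km³.

3090 km³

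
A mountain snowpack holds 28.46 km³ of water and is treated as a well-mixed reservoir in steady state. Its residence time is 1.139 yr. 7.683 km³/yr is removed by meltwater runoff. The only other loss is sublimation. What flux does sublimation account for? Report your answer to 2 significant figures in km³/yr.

17 km³/yr

Total removal F = M/τ = 28.46 / 1.139 = 24.99 km³/yr.
Sublimation = F − (7.683) = 24.99 − 7.683 = 17.30 km³/yr.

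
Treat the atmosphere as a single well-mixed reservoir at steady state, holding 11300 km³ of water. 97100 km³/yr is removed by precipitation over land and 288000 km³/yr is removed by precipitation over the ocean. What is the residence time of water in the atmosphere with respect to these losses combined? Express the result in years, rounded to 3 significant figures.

Total removal = 97100 + 288000 = 385100 km³/yr.
τ = M / ΣF_out = 11300 / 385100 = 0.02934 yr.

0.0293 yr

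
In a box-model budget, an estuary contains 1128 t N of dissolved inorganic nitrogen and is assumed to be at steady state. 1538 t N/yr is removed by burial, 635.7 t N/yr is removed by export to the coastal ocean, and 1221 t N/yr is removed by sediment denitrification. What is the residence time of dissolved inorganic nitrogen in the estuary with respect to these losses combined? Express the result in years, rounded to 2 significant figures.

Total removal = 1538 + 635.7 + 1221 = 3394.7 t N/yr.
τ = M / ΣF_out = 1128 / 3394.7 = 0.3323 yr.

0.33 yr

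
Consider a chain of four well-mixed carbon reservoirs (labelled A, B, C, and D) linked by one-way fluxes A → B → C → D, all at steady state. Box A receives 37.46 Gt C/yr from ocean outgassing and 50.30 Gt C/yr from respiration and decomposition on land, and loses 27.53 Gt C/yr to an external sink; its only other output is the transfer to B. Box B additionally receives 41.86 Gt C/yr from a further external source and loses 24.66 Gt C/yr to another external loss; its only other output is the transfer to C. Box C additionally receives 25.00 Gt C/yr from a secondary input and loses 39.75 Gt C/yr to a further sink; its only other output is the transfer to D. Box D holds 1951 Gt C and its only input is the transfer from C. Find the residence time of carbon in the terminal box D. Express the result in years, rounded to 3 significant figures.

31.1 yr

Box A: F(A→B) = (37.46 + 50.30) − 27.53 = 60.230 Gt C/yr.
Box B: F(B→C) = (60.230 + 41.86) − 24.66 = 77.430 Gt C/yr.
Box C: F(C→D) = (77.430 + 25.00) − 39.75 = 62.680 Gt C/yr.
Box D throughput = its input = 62.680 Gt C/yr; τ = 1951 / 62.680 = 31.13 yr.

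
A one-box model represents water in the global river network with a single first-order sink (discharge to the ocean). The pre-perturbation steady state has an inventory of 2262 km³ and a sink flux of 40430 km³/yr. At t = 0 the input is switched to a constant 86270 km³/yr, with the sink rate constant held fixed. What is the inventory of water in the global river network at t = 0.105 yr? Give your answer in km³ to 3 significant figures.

The sink rate constant is k = F₀/M₀ = 40430/2262 = 17.87 yr⁻¹.
Solving dM/dt = F₁ − kM with M(0) = M₀ gives M(t) = F₁/k + (M₀ − F₁/k)·e^(−kt).
F₁/k = 86270/17.87 = 4826.7 km³; kt = 17.87 × 0.105 = 1.877, e^(−kt) = 0.1531.
M(0.105) = 4826.7 + (2262 − 4826.7) × 0.1531 = 4826.7 − 392.6 = 4434.1 km³.

4430 km³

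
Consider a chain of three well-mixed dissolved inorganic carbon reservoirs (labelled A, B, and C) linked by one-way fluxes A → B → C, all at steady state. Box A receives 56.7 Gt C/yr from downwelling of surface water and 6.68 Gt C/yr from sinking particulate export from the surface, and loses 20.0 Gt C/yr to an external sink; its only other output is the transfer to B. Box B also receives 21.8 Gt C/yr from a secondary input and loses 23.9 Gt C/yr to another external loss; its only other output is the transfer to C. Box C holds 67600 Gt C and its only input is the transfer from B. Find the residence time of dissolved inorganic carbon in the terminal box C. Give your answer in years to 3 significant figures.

1640 yr

Box A: F(A→B) = (56.7 + 6.68) − 20.0 = 43.380 Gt C/yr.
Box B: F(B→C) = (43.380 + 21.8) − 23.9 = 41.280 Gt C/yr.
Box C throughput = its input = 41.280 Gt C/yr; τ = 67600 / 41.280 = 1638 yr.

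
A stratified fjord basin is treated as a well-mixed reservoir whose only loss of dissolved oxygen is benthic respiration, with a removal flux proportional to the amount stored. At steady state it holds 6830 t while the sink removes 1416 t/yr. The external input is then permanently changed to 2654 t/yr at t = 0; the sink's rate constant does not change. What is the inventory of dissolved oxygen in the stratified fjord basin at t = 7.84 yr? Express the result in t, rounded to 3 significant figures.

11600 t

Residence time τ = M₀/F₀ = 4.823 yr. The eventual steady state is M_∞ = M₀·(F₁/F₀) = 6830 × 2654/1416 = 12801 t.
The anomaly ΔM(t) = M(t) − M_∞ decays as ΔM₀·e^(−t/τ) with ΔM₀ = 6830 − 12801 = −5971 t.
At t = 7.84 yr, e^(−t/τ) = e^(−1.625) = 0.1968, so ΔM = −1175 t and M = 12801 − 1175 = 11626 t.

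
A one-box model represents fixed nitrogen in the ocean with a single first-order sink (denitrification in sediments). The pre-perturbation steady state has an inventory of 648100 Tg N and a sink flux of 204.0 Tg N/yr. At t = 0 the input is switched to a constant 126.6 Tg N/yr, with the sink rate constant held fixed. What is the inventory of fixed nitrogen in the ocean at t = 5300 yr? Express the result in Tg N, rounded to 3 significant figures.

The sink rate constant is k = F₀/M₀ = 204.0/648100 = 0.0003148 yr⁻¹.
Solving dM/dt = F₁ − kM with M(0) = M₀ gives M(t) = F₁/k + (M₀ − F₁/k)·e^(−kt).
F₁/k = 126.6/0.0003148 = 402200 Tg N; kt = 0.0003148 × 5300 = 1.668, e^(−kt) = 0.1886.
M(5300) = 402200 + (648100 − 402200) × 0.1886 = 402200 + 46370 = 448570 Tg N.

449000 Tg N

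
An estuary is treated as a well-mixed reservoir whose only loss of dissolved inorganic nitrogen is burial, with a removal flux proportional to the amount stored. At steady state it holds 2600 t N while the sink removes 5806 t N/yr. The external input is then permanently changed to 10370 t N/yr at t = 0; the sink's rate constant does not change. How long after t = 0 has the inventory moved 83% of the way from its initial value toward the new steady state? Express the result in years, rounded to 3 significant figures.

τ = M₀/F₀ = 2600/5806 = 0.4478 yr.
The remaining gap fraction is e^(−t/τ); 83% covered ⇒ e^(−t/τ) = 0.170.
t = −τ ln(0.170) = 0.4478 × 1.772 = 0.7935 yr.

0.794 yr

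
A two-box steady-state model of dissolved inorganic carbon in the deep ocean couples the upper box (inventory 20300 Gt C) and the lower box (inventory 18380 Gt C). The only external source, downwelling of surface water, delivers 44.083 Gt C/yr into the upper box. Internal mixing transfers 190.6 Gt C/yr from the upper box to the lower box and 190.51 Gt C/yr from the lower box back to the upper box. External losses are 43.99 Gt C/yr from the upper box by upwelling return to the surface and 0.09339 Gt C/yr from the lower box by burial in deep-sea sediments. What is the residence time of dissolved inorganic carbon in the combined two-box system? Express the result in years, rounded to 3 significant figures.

877 yr

Residence time in the combined system uses the total inventory and the total *external* removal — internal exchanges between the two boxes cancel.
M_total = 20300 + 18380 = 38680 Gt C.
ΣF_external_out = 43.99 + 0.09339 = 44.083 Gt C/yr.
τ = M_total / ΣF_ext = 38680 / 44.083 = 877.4 yr.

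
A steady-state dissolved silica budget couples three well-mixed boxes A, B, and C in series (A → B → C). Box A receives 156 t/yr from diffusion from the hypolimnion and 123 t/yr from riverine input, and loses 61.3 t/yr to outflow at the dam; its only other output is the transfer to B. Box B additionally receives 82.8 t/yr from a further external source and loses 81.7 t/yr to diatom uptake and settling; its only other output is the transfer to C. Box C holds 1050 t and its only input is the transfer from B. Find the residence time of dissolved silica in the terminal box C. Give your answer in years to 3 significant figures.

Box A: F(A→B) = (156 + 123) − 61.3 = 217.70 t/yr.
Box B: F(B→C) = (217.70 + 82.8) − 81.7 = 218.80 t/yr.
Box C throughput = its input = 218.80 t/yr; τ = 1050 / 218.80 = 4.799 yr.

4.80 yr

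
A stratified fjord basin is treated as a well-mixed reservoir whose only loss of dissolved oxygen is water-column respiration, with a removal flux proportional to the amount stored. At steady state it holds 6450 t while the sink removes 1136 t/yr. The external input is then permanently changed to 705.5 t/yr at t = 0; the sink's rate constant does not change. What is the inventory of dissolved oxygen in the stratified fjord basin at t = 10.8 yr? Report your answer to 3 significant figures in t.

Residence time τ = M₀/F₀ = 5.678 yr. The eventual steady state is M_∞ = M₀·(F₁/F₀) = 6450 × 705.5/1136 = 4005.7 t.
The anomaly ΔM(t) = M(t) − M_∞ decays as ΔM₀·e^(−t/τ) with ΔM₀ = 6450 − 4005.7 = 2444 t.
At t = 10.8 yr, e^(−t/τ) = e^(−1.902) = 0.1492, so ΔM = 364.8 t and M = 4005.7 + 364.8 = 4370.5 t.

4370 t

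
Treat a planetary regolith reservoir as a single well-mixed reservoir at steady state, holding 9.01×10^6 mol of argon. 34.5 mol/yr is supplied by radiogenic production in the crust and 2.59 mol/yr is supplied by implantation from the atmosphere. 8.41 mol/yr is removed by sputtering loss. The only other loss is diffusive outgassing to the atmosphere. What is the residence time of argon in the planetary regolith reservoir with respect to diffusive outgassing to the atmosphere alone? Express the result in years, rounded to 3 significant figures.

314000 yr

At steady state ΣF_in = ΣF_out.
ΣF_in = 34.5 + 2.59 = 37.090 mol/yr.
Diffusive outgassing to the atmosphere flux = ΣF_in − (8.41) = 37.090 − 8.410 = 28.68 mol/yr.
τ = M / F = 9.01×10^6 / 28.68 = 314200 yr.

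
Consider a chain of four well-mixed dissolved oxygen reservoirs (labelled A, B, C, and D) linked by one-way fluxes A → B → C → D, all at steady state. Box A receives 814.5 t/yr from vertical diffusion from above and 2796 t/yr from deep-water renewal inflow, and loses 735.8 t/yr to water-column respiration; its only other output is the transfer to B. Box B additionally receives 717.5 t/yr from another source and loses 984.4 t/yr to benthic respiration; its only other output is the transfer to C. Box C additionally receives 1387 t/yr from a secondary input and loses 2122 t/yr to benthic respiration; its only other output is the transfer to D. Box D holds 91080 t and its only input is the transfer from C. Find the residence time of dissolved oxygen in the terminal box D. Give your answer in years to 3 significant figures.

Box A: F(A→B) = (814.5 + 2796) − 735.8 = 2874.7 t/yr.
Box B: F(B→C) = (2874.7 + 717.5) − 984.4 = 2607.8 t/yr.
Box C: F(C→D) = (2607.8 + 1387) − 2122 = 1872.8 t/yr.
Box D throughput = its input = 1872.8 t/yr; τ = 91080 / 1872.8 = 48.63 yr.

48.6 yr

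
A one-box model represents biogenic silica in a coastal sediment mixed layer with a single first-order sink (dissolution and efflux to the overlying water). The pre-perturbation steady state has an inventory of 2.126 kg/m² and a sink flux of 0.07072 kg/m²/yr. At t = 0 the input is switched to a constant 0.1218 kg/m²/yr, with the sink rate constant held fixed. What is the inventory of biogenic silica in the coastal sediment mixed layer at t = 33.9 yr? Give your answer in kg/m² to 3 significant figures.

3.16 kg/m²

Residence time τ = M₀/F₀ = 30.06 yr. The eventual steady state is M_∞ = M₀·(F₁/F₀) = 2.126 × 0.1218/0.07072 = 3.6616 kg/m².
The anomaly ΔM(t) = M(t) − M_∞ decays as ΔM₀·e^(−t/τ) with ΔM₀ = 2.126 − 3.6616 = −1.536 kg/m².
At t = 33.9 yr, e^(−t/τ) = e^(−1.128) = 0.3238, so ΔM = −0.4972 kg/m² and M = 3.6616 − 0.4972 = 3.1644 kg/m².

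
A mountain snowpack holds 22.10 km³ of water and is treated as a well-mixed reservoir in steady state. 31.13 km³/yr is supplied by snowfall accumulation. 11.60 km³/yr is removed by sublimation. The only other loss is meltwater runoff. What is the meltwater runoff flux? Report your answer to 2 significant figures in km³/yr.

At steady state ΣF_in = ΣF_out.
ΣF_in = 31.130 km³/yr.
Meltwater runoff flux = ΣF_in − (11.60) = 31.130 − 11.60 = 19.53 km³/yr.

20 km³/yr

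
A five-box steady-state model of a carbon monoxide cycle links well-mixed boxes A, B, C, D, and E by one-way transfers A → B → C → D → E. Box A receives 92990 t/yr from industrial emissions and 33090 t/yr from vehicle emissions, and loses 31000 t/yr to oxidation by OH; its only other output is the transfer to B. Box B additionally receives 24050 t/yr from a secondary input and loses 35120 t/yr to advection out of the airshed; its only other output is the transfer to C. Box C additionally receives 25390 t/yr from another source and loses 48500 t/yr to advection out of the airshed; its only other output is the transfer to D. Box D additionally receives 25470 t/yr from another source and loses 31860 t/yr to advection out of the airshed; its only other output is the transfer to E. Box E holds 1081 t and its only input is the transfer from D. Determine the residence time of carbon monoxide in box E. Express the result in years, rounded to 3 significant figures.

0.0198 yr

Box A: F(A→B) = (92990 + 33090) − 31000 = 95080 t/yr.
Box B: F(B→C) = (95080 + 24050) − 35120 = 84010 t/yr.
Box C: F(C→D) = (84010 + 25390) − 48500 = 60900 t/yr.
Box D: F(D→E) = (60900 + 25470) − 31860 = 54510 t/yr.
Box E throughput = its input = 54510 t/yr; τ = 1081 / 54510 = 0.01983 yr.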